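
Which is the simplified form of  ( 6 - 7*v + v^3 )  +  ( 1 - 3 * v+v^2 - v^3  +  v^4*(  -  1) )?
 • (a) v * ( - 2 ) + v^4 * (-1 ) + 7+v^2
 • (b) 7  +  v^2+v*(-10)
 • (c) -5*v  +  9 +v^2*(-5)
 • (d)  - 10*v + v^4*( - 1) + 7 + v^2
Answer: d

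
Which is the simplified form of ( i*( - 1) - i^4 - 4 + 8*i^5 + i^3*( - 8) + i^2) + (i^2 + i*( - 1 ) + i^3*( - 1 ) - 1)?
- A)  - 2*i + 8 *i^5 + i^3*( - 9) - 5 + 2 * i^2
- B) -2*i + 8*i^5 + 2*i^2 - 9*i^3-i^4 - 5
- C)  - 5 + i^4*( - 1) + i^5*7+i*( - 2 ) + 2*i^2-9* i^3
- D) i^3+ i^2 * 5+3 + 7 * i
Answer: B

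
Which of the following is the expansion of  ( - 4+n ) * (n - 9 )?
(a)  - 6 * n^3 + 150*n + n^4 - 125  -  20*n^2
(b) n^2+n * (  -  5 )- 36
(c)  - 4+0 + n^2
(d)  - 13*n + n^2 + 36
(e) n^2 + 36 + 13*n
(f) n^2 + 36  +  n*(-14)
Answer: d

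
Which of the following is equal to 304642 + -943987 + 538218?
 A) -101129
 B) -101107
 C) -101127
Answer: C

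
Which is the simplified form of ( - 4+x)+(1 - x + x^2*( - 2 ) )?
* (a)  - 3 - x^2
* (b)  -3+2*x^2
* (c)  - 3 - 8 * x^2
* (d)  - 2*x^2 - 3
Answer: d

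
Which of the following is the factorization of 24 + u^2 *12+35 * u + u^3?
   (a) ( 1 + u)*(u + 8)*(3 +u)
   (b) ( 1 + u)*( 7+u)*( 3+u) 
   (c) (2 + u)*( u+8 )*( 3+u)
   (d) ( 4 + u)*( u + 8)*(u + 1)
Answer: a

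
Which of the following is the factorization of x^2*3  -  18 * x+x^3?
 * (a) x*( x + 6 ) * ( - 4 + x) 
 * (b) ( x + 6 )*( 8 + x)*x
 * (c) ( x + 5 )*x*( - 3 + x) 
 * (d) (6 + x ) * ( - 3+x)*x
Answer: d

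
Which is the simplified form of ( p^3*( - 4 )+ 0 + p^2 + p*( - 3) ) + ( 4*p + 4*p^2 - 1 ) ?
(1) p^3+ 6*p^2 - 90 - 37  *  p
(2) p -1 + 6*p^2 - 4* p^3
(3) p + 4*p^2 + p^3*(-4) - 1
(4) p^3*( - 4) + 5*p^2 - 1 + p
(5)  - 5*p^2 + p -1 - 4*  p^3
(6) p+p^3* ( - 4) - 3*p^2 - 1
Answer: 4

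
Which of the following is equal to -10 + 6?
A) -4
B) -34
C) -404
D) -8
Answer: A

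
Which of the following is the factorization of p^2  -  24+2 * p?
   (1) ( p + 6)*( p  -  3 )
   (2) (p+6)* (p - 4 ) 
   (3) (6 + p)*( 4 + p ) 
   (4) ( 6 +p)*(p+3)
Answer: 2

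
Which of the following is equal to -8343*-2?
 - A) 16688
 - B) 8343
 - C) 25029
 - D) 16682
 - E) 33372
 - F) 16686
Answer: F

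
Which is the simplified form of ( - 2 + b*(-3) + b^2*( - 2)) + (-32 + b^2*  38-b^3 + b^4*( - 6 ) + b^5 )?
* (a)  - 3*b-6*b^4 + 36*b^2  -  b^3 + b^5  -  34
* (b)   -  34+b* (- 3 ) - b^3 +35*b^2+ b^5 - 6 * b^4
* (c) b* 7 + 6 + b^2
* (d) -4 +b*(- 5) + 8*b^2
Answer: a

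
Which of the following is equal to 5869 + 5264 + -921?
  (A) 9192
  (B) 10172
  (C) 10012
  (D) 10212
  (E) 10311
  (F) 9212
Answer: D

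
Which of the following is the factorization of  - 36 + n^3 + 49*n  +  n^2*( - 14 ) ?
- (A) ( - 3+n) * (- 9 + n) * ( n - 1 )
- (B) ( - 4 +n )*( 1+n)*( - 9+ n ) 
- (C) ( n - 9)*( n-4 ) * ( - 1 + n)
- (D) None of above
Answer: C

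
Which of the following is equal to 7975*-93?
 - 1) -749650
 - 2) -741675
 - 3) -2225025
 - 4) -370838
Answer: 2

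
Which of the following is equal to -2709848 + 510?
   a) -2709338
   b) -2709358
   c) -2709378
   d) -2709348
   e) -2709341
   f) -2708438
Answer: a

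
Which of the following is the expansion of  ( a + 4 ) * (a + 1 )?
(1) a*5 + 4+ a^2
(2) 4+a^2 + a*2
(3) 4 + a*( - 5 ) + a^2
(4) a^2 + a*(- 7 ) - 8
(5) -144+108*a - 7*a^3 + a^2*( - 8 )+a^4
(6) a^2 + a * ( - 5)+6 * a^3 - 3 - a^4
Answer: 1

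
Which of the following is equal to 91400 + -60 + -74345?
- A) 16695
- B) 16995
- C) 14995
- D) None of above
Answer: B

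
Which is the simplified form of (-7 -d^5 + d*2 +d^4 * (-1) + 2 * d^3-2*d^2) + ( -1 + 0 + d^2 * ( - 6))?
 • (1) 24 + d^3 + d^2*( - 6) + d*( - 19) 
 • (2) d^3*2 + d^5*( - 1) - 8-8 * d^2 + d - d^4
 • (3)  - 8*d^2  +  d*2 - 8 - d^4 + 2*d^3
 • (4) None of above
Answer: 4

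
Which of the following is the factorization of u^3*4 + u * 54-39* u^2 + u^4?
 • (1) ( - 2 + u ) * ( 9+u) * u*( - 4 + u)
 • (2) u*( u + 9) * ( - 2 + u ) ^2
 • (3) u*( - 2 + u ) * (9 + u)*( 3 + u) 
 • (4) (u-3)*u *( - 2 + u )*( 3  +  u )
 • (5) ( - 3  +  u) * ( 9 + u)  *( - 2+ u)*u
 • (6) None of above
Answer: 5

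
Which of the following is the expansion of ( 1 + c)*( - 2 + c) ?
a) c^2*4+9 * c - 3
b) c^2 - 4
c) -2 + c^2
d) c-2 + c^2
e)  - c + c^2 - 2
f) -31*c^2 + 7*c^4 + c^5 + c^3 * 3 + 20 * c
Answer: e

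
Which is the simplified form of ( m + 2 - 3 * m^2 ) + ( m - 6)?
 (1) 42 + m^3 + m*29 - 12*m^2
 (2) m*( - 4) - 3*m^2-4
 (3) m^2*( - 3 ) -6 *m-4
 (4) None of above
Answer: 4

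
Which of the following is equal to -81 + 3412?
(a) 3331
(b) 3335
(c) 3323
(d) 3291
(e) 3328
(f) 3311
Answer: a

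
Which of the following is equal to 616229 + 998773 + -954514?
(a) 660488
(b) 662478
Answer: a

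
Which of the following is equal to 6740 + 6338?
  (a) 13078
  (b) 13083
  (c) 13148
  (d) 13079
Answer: a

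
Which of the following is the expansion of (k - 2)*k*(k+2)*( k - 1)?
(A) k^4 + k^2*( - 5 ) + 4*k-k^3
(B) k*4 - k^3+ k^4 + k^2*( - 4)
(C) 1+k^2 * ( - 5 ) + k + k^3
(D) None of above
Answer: B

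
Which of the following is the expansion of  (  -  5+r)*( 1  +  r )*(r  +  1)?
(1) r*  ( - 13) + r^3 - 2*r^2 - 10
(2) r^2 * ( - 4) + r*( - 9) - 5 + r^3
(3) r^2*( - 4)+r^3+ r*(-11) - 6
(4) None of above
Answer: 4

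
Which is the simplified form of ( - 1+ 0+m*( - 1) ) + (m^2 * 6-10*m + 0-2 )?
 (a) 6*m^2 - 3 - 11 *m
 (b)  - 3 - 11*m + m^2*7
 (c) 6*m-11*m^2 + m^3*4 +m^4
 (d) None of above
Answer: a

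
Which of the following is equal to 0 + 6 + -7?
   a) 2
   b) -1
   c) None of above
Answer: b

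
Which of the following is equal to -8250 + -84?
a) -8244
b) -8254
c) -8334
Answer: c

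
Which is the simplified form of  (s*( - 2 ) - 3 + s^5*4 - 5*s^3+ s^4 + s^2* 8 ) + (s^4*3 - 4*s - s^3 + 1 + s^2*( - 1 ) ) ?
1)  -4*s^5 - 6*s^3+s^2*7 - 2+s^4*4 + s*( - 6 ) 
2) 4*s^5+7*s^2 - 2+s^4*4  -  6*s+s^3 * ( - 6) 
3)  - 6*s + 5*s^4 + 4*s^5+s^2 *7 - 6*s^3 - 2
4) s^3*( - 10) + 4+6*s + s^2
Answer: 2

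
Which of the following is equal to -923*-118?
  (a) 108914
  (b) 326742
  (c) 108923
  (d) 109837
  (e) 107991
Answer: a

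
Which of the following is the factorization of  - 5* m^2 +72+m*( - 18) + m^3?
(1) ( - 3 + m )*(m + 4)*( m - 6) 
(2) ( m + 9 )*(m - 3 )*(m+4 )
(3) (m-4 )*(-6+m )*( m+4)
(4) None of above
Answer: 1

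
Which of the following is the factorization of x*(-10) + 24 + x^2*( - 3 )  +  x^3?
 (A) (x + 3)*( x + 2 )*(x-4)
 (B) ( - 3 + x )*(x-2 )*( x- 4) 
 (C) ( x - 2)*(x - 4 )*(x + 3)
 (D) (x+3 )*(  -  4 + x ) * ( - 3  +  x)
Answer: C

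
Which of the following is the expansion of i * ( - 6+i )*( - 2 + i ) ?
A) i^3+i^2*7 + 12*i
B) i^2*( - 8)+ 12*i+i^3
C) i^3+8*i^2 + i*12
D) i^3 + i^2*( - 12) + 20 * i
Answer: B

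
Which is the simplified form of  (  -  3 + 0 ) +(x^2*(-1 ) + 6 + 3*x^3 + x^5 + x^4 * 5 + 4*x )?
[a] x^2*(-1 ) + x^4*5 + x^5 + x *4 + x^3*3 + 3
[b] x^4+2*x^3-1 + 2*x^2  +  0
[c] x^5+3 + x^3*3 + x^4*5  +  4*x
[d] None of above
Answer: a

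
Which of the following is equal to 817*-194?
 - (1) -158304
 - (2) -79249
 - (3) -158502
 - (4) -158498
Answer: 4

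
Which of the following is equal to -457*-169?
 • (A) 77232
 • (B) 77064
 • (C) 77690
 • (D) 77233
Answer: D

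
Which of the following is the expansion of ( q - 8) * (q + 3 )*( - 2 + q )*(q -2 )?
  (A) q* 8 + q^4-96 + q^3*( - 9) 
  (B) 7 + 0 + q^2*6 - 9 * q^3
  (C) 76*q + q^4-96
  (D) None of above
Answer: D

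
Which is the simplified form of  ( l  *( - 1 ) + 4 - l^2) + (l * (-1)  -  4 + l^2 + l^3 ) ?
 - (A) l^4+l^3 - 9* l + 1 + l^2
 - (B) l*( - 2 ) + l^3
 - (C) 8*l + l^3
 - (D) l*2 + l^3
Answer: B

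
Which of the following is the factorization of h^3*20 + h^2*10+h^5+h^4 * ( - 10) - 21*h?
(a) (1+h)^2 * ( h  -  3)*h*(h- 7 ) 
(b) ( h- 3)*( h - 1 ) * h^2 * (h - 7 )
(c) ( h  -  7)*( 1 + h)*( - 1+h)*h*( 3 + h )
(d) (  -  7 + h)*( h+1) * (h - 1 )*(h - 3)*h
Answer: d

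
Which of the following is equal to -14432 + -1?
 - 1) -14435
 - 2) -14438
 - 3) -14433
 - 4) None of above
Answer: 3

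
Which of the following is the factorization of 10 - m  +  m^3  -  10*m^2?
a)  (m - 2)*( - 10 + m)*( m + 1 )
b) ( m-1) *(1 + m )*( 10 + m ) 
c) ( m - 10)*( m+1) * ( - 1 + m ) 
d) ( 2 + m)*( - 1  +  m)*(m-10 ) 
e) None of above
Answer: c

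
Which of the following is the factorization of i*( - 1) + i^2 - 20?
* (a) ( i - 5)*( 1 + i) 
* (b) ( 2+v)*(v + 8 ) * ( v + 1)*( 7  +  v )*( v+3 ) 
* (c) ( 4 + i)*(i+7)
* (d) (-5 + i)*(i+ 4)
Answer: d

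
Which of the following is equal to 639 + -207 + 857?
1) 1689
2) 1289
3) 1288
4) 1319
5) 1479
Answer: 2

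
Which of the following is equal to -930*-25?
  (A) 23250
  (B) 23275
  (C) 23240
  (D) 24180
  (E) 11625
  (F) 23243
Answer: A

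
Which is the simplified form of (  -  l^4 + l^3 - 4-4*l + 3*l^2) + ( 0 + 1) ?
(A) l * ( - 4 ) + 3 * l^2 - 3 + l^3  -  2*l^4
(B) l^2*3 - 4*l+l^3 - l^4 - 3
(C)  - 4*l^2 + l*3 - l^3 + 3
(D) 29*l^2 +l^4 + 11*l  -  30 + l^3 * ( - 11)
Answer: B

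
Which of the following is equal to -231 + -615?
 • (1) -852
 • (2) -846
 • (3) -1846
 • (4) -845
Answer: 2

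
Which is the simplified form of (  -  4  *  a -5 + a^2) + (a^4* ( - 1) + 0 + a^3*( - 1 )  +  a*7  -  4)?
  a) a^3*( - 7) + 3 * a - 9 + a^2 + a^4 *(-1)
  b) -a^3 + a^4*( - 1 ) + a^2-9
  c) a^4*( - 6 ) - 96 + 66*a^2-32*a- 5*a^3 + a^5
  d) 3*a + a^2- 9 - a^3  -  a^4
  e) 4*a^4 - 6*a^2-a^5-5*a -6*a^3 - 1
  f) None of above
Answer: d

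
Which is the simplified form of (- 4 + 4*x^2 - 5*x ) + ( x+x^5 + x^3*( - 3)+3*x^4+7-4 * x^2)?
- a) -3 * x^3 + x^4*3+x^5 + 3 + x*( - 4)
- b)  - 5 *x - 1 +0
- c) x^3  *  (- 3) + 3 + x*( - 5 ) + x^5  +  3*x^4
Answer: a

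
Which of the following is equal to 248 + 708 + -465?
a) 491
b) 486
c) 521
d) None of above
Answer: a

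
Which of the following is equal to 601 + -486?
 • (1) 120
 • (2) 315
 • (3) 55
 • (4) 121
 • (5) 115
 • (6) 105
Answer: 5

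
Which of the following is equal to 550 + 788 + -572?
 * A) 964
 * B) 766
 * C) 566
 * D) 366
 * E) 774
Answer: B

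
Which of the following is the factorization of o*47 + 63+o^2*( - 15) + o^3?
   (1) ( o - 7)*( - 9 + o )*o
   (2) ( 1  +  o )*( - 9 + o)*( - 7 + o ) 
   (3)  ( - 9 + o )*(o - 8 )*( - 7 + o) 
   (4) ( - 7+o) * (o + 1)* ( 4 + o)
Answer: 2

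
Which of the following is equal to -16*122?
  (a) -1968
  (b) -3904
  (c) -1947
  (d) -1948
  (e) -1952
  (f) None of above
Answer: e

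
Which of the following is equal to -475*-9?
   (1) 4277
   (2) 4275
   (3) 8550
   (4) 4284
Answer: 2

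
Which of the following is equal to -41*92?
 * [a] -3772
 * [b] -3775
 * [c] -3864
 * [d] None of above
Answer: a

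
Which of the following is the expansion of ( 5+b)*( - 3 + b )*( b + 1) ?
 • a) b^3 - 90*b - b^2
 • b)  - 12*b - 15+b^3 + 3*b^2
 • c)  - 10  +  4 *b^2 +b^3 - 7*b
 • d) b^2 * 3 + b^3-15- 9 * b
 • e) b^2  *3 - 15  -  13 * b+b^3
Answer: e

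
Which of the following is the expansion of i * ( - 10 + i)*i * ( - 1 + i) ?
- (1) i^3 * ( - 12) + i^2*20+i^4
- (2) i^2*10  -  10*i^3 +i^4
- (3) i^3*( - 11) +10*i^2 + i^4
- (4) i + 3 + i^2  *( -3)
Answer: 3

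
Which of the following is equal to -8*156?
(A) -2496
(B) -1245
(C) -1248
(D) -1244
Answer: C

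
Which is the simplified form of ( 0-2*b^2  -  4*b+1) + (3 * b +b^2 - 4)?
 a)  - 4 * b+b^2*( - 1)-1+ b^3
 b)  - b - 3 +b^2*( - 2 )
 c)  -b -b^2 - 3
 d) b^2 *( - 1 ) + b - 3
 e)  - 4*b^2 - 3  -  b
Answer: c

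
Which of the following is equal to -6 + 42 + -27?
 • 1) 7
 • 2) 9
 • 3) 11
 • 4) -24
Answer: 2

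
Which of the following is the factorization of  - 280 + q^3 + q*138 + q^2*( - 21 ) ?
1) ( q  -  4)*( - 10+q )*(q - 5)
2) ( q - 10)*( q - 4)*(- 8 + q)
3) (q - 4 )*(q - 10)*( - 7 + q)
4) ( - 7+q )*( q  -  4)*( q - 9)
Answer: 3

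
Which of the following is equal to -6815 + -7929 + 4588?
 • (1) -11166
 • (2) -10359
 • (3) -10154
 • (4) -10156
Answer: 4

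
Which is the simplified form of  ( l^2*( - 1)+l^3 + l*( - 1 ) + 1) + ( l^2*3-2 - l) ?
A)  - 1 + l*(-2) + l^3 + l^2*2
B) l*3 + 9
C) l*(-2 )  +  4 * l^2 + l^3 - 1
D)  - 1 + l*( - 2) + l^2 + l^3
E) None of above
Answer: A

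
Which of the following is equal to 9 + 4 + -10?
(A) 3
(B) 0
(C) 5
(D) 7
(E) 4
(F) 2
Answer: A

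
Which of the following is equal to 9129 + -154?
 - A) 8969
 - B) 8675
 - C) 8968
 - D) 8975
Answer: D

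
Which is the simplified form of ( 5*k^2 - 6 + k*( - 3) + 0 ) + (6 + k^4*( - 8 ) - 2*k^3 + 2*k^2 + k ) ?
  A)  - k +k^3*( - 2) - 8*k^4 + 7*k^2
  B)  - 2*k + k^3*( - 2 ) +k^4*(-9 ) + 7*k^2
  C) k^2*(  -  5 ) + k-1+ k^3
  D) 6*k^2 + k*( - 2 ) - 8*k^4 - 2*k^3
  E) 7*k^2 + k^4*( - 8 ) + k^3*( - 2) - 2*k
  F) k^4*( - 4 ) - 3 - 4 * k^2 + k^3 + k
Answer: E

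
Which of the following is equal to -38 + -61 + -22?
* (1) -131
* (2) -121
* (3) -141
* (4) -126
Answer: 2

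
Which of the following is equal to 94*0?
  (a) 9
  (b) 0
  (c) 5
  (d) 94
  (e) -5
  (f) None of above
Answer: b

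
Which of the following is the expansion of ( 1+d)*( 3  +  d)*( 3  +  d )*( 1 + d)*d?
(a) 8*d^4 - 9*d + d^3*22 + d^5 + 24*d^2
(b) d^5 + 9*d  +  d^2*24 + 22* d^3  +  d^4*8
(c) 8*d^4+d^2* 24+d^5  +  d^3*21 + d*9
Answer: b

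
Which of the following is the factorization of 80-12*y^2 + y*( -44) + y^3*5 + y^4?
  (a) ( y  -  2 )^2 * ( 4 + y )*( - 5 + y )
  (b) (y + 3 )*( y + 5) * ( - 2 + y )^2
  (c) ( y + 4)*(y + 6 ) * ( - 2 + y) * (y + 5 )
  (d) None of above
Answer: d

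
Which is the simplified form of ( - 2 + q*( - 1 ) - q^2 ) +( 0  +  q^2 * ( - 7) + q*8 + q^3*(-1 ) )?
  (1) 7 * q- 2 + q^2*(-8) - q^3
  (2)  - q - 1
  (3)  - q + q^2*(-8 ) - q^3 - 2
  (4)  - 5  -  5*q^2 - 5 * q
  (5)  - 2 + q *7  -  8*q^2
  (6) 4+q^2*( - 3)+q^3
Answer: 1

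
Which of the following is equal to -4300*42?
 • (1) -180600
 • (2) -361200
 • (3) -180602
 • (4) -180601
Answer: 1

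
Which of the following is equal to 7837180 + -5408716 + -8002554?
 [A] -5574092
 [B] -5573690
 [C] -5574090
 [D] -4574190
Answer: C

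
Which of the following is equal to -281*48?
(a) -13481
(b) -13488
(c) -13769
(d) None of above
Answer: b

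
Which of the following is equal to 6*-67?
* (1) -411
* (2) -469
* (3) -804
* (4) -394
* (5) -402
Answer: 5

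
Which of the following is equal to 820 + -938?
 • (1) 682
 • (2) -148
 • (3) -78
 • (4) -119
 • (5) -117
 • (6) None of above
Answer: 6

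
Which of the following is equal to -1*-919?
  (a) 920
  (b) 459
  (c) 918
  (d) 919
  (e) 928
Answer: d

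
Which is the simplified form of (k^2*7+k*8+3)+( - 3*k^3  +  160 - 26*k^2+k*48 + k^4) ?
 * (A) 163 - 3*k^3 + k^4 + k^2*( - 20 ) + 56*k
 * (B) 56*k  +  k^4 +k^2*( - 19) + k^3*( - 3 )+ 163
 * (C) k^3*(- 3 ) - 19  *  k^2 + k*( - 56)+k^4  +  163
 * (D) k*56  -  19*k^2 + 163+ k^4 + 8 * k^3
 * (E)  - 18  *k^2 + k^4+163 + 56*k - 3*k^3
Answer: B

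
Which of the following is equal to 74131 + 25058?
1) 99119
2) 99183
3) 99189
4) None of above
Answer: 3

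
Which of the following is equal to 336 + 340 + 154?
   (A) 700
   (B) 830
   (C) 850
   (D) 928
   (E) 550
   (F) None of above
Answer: B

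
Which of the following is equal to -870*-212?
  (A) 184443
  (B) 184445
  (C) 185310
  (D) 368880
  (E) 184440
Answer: E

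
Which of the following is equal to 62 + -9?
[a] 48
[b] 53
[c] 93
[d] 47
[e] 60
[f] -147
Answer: b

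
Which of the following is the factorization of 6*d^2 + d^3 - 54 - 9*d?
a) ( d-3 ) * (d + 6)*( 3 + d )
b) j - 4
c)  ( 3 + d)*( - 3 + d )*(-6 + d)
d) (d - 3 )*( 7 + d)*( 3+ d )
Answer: a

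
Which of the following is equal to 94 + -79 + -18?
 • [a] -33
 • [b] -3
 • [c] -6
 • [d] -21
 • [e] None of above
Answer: b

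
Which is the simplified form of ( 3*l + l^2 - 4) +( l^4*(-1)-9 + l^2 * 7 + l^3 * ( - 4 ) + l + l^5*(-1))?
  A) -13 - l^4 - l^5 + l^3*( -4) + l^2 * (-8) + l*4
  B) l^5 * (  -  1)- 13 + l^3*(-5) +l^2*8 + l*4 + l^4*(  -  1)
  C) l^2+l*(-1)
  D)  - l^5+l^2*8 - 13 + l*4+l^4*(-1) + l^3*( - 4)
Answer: D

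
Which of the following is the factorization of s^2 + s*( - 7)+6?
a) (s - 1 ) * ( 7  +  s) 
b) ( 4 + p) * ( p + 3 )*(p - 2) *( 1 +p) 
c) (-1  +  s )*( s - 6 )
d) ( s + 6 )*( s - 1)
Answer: c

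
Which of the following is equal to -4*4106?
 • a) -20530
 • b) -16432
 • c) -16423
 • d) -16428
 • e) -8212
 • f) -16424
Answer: f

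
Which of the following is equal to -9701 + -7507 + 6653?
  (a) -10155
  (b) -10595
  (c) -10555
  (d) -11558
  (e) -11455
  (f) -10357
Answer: c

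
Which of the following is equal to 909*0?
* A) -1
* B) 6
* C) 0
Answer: C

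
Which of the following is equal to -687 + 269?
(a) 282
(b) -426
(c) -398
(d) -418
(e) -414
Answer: d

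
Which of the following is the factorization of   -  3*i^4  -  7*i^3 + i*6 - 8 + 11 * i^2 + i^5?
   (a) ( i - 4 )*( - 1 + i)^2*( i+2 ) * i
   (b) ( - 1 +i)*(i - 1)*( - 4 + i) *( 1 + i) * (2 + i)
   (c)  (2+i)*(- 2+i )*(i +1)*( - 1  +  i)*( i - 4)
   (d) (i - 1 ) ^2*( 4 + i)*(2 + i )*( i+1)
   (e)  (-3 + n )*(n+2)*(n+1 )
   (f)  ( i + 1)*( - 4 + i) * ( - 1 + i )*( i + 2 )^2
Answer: b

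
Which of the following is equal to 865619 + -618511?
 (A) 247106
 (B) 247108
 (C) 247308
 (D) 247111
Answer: B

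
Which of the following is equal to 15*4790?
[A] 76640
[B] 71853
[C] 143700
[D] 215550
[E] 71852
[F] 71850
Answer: F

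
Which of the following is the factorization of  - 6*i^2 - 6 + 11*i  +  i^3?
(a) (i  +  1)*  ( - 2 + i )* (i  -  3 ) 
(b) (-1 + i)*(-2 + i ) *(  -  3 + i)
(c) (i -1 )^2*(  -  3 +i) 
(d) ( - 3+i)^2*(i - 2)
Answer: b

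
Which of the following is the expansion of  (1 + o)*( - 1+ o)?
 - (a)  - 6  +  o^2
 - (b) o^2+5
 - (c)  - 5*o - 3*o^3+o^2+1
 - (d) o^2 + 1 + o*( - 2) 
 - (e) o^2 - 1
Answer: e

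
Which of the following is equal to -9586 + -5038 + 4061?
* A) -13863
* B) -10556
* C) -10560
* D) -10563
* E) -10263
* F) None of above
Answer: D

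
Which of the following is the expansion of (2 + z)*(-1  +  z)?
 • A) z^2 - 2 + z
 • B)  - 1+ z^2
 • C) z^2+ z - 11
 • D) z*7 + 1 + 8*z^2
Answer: A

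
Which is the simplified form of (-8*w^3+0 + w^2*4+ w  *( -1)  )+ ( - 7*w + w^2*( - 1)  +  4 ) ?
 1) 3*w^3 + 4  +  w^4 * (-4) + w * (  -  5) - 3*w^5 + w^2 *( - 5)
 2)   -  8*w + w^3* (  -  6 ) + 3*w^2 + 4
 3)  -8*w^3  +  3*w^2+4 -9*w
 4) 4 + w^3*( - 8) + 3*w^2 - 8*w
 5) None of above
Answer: 4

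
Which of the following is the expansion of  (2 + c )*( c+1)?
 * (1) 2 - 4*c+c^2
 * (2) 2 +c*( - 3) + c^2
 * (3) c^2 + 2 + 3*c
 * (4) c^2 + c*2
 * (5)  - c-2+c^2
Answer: 3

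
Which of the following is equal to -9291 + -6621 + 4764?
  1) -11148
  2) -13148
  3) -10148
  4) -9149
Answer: 1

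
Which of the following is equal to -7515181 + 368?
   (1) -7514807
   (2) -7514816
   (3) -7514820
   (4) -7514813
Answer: 4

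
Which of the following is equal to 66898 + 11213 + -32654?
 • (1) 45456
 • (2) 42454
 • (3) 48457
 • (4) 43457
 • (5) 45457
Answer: 5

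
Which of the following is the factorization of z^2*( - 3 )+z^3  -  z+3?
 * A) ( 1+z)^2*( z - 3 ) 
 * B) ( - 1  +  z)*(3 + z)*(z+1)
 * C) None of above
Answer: C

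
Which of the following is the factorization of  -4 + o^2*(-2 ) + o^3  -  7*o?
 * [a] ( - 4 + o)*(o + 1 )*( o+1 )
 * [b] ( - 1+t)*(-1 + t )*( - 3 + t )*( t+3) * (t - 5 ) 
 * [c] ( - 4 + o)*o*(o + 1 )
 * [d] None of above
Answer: a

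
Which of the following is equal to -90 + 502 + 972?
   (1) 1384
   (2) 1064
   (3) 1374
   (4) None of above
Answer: 1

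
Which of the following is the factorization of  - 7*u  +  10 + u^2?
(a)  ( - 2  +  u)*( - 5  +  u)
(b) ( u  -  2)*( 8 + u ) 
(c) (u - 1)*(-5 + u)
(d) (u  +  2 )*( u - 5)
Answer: a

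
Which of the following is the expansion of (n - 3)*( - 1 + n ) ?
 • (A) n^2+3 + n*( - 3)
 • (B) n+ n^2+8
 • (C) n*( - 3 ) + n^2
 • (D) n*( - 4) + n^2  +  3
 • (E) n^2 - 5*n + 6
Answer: D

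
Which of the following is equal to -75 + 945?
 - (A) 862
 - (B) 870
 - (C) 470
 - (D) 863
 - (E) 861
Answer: B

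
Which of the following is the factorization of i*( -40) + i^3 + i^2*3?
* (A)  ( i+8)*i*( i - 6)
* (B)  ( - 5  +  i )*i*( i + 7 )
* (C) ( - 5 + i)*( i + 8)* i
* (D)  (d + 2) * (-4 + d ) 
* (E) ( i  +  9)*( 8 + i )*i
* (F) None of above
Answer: C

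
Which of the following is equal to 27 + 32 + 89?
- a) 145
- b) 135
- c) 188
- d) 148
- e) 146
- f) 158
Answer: d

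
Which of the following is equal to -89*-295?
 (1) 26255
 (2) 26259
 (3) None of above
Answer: 1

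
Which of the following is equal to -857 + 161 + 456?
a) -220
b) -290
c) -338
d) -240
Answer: d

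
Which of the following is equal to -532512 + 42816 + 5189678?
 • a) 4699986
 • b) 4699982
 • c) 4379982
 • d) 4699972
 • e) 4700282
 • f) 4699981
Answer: b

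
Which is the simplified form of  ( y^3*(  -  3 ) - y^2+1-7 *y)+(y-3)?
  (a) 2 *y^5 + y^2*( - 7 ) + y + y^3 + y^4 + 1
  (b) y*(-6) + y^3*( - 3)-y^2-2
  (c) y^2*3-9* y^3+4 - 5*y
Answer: b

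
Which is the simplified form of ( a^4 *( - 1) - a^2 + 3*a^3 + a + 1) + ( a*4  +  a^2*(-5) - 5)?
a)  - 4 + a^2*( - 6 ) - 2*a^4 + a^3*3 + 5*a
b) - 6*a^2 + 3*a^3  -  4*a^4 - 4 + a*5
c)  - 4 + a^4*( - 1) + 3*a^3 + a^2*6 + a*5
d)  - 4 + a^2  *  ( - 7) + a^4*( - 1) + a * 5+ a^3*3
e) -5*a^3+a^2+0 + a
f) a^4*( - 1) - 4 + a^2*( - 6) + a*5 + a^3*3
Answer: f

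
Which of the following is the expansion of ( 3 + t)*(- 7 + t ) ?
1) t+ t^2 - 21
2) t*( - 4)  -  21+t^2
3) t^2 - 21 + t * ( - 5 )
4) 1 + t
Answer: 2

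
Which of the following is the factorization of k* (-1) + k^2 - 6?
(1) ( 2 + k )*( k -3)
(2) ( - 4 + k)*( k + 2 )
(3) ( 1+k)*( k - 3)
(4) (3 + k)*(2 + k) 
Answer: 1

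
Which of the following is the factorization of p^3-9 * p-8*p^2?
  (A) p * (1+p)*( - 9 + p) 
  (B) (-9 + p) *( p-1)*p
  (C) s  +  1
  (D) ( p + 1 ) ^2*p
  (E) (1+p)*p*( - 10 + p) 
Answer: A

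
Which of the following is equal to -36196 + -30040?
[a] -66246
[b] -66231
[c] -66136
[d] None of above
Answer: d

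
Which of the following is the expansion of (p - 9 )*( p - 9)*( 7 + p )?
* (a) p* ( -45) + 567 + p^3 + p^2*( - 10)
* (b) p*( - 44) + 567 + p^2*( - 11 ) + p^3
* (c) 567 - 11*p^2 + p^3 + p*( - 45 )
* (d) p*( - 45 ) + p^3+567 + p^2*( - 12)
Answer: c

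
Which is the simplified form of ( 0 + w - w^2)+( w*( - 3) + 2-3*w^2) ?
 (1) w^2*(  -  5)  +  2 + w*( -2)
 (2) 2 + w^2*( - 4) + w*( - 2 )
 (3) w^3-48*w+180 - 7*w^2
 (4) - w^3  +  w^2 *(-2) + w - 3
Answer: 2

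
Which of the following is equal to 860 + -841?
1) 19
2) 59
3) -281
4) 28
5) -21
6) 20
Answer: 1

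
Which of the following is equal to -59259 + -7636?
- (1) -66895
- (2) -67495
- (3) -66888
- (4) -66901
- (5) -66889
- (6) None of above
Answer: 1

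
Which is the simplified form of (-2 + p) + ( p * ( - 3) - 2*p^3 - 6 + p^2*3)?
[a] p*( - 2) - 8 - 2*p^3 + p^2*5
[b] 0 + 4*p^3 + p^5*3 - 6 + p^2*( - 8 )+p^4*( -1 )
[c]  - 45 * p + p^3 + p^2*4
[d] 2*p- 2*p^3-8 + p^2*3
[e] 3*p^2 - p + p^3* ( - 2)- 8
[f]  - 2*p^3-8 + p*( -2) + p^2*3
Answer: f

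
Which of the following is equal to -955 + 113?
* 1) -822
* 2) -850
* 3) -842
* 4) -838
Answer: 3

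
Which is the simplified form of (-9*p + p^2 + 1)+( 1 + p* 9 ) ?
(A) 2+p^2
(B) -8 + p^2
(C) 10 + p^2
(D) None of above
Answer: A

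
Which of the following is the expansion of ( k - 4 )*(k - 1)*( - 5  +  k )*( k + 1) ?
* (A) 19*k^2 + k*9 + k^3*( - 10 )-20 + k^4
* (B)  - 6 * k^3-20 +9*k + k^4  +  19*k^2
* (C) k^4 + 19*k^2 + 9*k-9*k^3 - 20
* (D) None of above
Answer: C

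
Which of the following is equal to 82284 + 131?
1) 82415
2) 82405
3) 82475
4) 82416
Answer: 1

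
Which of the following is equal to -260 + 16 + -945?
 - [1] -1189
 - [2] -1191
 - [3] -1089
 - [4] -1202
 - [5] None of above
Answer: 1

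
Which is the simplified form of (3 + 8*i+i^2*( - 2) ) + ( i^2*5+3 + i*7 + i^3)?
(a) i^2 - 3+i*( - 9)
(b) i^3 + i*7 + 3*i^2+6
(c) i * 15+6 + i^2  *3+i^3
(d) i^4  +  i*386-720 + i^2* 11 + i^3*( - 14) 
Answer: c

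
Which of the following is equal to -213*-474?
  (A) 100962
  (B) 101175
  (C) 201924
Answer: A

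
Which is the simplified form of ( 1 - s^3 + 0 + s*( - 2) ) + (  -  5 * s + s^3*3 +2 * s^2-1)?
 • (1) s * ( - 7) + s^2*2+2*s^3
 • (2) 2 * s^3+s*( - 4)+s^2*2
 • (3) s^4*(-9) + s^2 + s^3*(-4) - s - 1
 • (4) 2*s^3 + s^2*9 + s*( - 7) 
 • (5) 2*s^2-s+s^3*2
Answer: 1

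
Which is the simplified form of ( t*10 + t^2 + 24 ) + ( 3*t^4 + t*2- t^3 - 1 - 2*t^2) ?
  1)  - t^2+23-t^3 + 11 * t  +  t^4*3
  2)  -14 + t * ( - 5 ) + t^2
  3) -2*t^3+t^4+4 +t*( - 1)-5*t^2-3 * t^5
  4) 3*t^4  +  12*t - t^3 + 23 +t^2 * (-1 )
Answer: 4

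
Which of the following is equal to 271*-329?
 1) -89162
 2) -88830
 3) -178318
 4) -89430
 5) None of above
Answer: 5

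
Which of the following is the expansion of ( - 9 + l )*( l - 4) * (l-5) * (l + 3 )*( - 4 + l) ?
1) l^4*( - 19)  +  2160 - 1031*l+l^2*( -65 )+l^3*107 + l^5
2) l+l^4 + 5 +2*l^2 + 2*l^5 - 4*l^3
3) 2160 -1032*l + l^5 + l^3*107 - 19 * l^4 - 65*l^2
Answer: 3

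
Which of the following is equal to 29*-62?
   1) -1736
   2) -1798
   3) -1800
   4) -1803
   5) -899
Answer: 2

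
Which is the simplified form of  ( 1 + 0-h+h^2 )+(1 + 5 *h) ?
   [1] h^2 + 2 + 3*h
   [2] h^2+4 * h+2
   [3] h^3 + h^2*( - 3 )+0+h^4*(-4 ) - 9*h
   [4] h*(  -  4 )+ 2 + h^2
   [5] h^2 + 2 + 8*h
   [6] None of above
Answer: 2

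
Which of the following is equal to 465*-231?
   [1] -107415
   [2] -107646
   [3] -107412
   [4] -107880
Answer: 1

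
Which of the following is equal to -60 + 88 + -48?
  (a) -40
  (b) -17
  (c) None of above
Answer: c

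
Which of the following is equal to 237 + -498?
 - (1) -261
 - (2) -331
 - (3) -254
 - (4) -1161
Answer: 1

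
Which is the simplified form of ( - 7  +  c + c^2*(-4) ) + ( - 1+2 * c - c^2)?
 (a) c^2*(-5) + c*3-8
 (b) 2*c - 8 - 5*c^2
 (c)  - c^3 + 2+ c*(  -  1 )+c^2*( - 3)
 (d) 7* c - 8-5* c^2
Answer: a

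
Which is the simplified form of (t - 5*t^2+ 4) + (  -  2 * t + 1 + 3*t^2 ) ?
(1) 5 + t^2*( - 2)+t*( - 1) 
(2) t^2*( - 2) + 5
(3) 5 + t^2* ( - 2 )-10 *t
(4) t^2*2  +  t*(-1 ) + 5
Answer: 1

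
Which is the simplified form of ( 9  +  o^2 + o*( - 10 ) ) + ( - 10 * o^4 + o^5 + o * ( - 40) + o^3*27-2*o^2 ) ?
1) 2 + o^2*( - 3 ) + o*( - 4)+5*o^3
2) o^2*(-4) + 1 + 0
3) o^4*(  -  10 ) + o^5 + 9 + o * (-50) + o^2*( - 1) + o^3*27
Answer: 3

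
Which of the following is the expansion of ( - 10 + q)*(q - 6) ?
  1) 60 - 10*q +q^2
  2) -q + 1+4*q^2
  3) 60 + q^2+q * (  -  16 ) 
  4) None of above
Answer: 3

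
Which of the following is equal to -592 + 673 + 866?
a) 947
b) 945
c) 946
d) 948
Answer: a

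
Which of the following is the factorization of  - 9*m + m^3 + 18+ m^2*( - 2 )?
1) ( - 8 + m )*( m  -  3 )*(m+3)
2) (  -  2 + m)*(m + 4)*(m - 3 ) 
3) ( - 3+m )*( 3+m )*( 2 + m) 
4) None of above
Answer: 4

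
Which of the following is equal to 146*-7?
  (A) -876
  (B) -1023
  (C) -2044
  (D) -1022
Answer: D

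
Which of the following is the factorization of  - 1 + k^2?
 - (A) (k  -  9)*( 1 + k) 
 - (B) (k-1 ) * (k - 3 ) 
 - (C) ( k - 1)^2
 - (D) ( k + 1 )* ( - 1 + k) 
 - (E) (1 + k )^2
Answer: D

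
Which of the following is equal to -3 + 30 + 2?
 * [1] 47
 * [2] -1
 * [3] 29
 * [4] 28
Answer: 3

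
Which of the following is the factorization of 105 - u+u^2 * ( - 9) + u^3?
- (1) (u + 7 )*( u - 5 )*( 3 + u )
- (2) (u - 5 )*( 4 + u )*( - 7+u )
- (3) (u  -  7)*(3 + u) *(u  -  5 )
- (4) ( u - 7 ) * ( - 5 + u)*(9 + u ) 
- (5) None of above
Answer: 3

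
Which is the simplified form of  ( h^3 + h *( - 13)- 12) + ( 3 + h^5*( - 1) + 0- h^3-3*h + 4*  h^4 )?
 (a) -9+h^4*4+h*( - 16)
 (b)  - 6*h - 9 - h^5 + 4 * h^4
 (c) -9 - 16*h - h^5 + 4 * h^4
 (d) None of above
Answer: c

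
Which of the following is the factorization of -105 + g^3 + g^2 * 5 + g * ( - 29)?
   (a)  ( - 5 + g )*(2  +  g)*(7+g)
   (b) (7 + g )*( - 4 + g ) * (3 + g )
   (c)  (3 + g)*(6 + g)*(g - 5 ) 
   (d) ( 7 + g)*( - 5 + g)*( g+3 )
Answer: d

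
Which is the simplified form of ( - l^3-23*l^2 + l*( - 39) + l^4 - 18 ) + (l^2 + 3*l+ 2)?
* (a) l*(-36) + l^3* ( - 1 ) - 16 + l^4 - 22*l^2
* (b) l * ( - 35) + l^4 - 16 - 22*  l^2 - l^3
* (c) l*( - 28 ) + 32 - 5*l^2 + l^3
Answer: a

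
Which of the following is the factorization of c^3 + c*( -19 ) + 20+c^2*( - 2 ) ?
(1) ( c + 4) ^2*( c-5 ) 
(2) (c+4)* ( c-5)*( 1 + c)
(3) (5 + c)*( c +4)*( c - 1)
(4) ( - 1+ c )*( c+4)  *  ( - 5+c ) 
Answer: 4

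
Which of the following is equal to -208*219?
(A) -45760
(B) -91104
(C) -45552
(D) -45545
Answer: C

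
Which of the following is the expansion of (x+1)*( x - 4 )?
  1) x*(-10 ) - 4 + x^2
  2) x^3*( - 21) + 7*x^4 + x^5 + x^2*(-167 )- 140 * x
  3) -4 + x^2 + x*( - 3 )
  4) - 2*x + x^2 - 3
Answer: 3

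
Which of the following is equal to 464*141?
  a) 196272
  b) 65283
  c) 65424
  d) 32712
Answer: c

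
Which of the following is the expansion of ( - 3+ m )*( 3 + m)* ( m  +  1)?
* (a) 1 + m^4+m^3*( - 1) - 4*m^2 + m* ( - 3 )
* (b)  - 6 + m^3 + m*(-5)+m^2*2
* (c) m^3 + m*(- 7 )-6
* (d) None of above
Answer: d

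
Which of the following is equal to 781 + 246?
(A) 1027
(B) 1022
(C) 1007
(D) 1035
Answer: A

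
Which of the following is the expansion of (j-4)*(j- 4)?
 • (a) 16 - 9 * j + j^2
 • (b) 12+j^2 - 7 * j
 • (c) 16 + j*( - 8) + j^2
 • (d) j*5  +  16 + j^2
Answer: c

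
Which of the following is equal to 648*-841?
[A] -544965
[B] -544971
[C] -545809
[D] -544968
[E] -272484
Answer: D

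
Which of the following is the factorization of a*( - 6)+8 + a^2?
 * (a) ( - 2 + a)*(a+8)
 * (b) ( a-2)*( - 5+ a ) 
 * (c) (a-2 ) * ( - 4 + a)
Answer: c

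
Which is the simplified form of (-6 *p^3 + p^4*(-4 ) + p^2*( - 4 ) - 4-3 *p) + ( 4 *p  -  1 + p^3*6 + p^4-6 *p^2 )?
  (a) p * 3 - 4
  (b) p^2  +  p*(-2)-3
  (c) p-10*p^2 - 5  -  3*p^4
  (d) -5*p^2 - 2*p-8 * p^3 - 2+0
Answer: c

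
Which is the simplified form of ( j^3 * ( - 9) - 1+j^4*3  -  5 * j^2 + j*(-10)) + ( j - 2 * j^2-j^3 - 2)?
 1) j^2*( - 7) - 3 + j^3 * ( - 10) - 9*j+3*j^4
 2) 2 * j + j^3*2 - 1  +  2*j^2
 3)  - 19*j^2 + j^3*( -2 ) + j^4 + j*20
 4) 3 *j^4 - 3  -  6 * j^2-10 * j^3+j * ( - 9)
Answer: 1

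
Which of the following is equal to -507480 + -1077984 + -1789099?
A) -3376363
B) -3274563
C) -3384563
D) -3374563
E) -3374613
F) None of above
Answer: D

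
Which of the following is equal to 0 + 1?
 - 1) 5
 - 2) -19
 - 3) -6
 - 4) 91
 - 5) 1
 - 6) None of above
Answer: 5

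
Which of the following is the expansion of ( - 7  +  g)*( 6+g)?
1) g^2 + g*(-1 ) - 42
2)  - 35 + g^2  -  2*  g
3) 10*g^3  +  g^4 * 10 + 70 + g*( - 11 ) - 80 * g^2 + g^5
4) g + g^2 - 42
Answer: 1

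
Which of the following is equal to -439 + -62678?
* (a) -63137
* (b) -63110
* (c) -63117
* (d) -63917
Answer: c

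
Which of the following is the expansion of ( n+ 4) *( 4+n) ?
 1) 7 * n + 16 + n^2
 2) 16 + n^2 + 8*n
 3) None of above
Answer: 2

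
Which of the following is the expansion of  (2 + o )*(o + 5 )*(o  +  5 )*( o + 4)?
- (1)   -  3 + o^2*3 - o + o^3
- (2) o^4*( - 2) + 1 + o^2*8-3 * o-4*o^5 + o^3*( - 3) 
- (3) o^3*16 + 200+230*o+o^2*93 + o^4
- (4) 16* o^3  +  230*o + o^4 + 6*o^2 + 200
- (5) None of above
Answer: 3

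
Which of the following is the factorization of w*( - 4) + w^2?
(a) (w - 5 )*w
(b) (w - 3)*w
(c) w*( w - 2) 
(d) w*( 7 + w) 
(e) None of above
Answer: e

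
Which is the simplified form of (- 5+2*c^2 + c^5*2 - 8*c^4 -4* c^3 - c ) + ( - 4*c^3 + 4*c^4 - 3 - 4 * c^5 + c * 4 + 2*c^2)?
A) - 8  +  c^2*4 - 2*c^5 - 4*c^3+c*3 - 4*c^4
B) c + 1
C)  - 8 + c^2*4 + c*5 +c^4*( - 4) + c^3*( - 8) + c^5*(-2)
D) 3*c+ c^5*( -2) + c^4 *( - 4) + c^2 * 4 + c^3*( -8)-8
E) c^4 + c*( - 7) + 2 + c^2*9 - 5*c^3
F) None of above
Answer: D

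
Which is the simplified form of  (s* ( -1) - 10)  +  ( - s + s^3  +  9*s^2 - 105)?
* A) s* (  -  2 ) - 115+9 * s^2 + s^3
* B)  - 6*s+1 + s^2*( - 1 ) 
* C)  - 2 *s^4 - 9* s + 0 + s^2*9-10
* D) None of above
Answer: A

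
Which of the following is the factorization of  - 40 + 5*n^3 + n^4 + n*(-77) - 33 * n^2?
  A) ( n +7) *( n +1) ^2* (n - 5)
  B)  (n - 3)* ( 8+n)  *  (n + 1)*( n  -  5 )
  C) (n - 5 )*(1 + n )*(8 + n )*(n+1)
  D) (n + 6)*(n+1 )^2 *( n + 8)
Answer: C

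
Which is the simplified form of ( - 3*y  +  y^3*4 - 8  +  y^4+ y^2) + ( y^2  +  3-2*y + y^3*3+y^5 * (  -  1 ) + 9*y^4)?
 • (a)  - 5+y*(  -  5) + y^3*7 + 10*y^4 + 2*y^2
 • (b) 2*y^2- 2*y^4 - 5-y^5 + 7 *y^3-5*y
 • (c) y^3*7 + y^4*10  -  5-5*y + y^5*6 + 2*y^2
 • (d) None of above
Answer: d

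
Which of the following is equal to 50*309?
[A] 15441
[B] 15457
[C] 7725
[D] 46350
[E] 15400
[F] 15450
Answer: F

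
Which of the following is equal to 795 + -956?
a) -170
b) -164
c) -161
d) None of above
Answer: c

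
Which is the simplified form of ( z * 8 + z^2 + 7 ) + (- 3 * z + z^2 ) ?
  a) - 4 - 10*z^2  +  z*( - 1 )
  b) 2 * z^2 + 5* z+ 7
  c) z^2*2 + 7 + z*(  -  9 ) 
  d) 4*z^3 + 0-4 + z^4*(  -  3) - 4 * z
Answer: b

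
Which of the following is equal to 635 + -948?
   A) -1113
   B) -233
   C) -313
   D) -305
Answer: C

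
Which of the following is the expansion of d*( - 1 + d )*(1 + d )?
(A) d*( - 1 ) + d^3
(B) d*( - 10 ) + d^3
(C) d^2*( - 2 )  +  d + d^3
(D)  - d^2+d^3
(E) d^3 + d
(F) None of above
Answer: A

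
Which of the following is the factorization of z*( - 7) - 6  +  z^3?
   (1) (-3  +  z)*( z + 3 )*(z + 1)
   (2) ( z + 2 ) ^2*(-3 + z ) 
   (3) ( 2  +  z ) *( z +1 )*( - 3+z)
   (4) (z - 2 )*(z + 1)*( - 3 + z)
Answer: 3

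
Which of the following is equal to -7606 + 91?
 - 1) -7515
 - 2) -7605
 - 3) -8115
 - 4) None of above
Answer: 1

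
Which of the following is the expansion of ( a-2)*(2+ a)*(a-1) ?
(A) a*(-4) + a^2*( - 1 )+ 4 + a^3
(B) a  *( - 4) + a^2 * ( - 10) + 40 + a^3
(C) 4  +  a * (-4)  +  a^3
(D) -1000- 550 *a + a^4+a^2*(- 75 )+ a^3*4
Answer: A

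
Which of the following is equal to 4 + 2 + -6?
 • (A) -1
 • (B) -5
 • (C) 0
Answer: C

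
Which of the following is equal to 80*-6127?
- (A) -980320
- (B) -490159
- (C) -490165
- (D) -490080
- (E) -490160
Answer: E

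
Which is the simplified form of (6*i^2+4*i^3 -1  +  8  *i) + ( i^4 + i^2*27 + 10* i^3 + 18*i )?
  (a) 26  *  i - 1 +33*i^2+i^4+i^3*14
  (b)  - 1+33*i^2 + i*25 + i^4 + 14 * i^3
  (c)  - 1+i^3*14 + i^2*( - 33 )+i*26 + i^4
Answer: a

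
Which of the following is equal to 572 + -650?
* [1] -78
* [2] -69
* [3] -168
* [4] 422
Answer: 1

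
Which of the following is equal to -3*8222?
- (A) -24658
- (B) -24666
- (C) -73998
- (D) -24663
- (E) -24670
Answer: B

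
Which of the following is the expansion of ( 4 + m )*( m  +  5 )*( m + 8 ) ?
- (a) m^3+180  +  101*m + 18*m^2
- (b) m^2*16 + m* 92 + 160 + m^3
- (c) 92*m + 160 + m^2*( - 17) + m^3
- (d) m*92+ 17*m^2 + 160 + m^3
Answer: d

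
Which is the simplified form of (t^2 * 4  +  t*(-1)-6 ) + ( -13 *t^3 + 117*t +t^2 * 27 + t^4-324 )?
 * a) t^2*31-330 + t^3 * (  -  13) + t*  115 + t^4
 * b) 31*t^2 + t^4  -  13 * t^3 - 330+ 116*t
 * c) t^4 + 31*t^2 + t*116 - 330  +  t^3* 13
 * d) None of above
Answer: b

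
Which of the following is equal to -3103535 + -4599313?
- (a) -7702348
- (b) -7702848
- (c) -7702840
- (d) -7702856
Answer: b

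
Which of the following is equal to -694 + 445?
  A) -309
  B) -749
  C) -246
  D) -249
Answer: D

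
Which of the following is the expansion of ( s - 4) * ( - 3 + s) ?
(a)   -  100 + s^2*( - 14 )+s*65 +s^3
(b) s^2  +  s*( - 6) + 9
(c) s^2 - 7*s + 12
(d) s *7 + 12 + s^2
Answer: c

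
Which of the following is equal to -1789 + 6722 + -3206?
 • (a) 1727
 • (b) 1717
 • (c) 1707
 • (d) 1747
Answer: a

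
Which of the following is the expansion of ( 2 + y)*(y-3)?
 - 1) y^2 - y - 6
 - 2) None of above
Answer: 1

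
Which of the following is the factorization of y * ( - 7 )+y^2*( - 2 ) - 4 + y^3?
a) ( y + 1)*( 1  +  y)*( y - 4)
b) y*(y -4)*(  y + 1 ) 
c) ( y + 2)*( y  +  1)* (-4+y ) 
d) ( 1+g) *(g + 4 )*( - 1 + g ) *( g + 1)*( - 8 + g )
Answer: a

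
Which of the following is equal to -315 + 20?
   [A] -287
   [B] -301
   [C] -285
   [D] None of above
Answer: D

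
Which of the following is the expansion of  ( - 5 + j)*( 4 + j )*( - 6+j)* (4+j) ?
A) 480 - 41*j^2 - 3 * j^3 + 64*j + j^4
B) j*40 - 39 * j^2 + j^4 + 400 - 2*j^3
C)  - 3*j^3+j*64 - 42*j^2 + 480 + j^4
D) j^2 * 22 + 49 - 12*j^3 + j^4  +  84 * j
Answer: C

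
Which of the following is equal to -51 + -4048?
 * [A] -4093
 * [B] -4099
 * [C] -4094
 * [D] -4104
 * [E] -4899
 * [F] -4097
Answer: B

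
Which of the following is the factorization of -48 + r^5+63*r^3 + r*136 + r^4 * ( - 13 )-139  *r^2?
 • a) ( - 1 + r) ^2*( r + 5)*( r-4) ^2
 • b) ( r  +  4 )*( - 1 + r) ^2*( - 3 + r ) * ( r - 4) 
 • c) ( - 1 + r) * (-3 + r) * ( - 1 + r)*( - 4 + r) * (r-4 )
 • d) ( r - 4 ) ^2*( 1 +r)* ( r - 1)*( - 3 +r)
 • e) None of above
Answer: c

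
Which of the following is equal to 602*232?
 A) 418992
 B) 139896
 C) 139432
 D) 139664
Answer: D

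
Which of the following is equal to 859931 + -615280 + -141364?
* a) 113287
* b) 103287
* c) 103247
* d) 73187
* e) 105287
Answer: b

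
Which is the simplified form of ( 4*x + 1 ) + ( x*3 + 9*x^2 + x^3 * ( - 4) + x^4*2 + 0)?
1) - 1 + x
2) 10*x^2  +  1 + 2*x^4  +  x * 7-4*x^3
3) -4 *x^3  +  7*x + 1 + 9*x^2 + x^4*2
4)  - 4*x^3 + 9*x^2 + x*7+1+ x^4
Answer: 3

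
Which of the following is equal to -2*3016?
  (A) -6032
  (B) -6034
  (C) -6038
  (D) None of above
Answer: A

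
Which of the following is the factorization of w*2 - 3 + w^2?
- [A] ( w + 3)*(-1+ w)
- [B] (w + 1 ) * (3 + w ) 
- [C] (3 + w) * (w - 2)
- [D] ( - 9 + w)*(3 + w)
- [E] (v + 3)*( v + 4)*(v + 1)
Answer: A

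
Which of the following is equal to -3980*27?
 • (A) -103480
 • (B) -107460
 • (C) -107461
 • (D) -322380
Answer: B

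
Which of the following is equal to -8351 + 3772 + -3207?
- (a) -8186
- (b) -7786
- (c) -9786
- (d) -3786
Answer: b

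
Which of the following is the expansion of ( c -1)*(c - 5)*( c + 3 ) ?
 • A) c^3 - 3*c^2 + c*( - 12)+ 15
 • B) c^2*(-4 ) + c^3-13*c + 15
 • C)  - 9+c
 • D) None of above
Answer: D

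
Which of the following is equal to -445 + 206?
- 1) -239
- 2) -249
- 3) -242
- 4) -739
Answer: 1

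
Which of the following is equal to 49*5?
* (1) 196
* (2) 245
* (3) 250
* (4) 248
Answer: 2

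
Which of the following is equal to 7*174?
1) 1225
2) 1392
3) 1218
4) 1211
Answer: 3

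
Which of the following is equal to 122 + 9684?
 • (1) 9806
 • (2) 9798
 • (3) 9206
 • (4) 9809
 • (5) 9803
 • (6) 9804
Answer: 1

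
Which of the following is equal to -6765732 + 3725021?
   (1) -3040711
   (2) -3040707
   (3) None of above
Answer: 1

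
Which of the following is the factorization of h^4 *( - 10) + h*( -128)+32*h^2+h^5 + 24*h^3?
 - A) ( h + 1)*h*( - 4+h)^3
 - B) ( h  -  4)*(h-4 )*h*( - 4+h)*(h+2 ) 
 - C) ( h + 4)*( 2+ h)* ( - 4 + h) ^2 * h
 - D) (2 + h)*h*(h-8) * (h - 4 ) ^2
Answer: B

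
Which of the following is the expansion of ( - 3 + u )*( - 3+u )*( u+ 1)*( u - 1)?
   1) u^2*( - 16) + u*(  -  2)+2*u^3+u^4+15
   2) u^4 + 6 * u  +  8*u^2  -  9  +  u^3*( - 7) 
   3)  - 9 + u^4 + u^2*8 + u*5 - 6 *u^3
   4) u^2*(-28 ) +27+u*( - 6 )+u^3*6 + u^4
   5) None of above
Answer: 5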